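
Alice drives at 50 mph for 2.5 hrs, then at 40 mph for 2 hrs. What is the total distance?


Leg 1 distance:
50 x 2.5 = 125 miles
Leg 2 distance:
40 x 2 = 80 miles
Total distance:
125 + 80 = 205 miles

205 miles


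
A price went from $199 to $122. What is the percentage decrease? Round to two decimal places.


Find the absolute change:
|122 - 199| = 77
Divide by original and multiply by 100:
77 / 199 x 100 = 38.6934...% ≈ 38.69%

38.69%


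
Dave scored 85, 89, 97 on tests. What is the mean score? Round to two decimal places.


Add the scores:
85 + 89 + 97 = 271
Divide by the number of tests:
271 / 3 = 90.3333... ≈ 90.33

90.33


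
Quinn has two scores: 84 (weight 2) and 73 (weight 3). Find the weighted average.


Weighted sum:
2 x 84 + 3 x 73 = 387
Total weight:
2 + 3 = 5
Weighted average:
387 / 5 = 77.4

77.4


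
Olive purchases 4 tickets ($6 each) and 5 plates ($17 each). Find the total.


Cost of tickets:
4 x $6 = $24
Cost of plates:
5 x $17 = $85
Add both:
$24 + $85 = $109

$109


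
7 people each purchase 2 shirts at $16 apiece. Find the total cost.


Cost per person:
2 x $16 = $32
Group total:
7 x $32 = $224

$224


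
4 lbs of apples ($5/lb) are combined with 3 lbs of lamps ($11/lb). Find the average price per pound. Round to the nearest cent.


Cost of apples:
4 x $5 = $20
Cost of lamps:
3 x $11 = $33
Total cost: $20 + $33 = $53
Total weight: 7 lbs
Average: $53 / 7 = $7.5714... ≈ $7.57/lb

$7.57/lb


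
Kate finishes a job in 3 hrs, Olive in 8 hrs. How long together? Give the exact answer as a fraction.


Kate's rate: 1/3 of the job per hour
Olive's rate: 1/8 of the job per hour
Combined rate: 1/3 + 1/8 = 11/24 per hour
Time = 1 / (11/24) = 24/11 hours (≈ 2.18 hours)

24/11 hours


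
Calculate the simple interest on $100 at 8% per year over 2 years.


Use the formula I = P x R x T / 100
P x R x T = 100 x 8 x 2 = 1600
I = 1600 / 100 = $16

$16


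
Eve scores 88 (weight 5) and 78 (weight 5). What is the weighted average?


Weighted sum:
5 x 88 + 5 x 78 = 830
Total weight:
5 + 5 = 10
Weighted average:
830 / 10 = 83

83


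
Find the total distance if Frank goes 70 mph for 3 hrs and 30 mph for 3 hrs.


Leg 1 distance:
70 x 3 = 210 miles
Leg 2 distance:
30 x 3 = 90 miles
Total distance:
210 + 90 = 300 miles

300 miles


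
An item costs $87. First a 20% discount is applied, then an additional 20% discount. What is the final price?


First discount:
20% of $87 = $17.40
Price after first discount:
$87 - $17.40 = $69.60
Second discount:
20% of $69.60 = $13.92
Final price:
$69.60 - $13.92 = $55.68

$55.68


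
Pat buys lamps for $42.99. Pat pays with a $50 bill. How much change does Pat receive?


Start with the amount paid:
$50
Subtract the price:
$50 - $42.99 = $7.01

$7.01


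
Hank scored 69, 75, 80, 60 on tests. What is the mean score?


Add the scores:
69 + 75 + 80 + 60 = 284
Divide by the number of tests:
284 / 4 = 71

71


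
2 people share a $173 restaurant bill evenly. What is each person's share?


Total bill: $173
Number of people: 2
Each pays: $173 / 2 = $86.50

$86.50


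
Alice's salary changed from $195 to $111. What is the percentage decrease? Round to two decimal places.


Find the absolute change:
|111 - 195| = 84
Divide by original and multiply by 100:
84 / 195 x 100 = 43.0769...% ≈ 43.08%

43.08%


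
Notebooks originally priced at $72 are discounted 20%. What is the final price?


Calculate the discount amount:
20% of $72 = $14.40
Subtract from original:
$72 - $14.40 = $57.60

$57.60


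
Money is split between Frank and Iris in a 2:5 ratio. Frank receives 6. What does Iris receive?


Find the multiplier:
6 / 2 = 3
Apply to Iris's share:
5 x 3 = 15

15


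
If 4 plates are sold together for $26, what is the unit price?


Total cost: $26
Number of items: 4
Unit price: $26 / 4 = $6.50

$6.50


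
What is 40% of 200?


Convert percentage to decimal:
40% = 0.4
Multiply:
200 x 0.4 = 80

80


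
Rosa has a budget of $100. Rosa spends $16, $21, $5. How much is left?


Add up expenses:
$16 + $21 + $5 = $42
Subtract from budget:
$100 - $42 = $58

$58


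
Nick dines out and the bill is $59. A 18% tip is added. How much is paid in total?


Calculate the tip:
18% of $59 = $10.62
Add tip to meal cost:
$59 + $10.62 = $69.62

$69.62


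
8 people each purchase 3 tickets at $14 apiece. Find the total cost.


Cost per person:
3 x $14 = $42
Group total:
8 x $42 = $336

$336


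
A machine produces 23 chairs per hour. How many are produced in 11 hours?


Production rate: 23 chairs per hour
Time: 11 hours
Total: 23 x 11 = 253 chairs

253 chairs


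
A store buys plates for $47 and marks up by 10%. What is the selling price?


Calculate the markup amount:
10% of $47 = $4.70
Add to cost:
$47 + $4.70 = $51.70

$51.70


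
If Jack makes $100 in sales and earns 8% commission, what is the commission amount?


Convert rate to decimal:
8% = 0.08
Multiply by sales:
$100 x 0.08 = $8

$8


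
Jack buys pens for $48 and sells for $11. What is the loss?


Selling price = $11
Cost price = $48
Loss = cost price - selling price:
Loss = $48 - $11 = $37

$37


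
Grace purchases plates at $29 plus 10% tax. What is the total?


Calculate the tax:
10% of $29 = $2.90
Add tax to price:
$29 + $2.90 = $31.90

$31.90


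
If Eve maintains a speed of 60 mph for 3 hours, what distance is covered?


Use the formula: distance = speed x time
Speed = 60 mph, Time = 3 hours
60 x 3 = 180 miles

180 miles


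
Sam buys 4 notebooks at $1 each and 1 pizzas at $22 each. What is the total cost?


Cost of notebooks:
4 x $1 = $4
Cost of pizzas:
1 x $22 = $22
Add both:
$4 + $22 = $26

$26


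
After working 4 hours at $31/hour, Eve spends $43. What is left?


Calculate earnings:
4 x $31 = $124
Subtract spending:
$124 - $43 = $81

$81


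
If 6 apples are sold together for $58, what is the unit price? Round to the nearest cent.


Total cost: $58
Number of items: 6
Unit price: $58 / 6 = $9.6666... ≈ $9.67

$9.67


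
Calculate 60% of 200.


Convert percentage to decimal:
60% = 0.6
Multiply:
200 x 0.6 = 120

120


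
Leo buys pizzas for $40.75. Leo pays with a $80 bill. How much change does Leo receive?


Start with the amount paid:
$80
Subtract the price:
$80 - $40.75 = $39.25

$39.25


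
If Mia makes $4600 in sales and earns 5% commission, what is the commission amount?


Convert rate to decimal:
5% = 0.05
Multiply by sales:
$4600 x 0.05 = $230

$230


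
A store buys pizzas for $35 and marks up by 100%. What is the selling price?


Calculate the markup amount:
100% of $35 = $35
Add to cost:
$35 + $35 = $70

$70


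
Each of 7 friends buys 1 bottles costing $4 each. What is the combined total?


Cost per person:
1 x $4 = $4
Group total:
7 x $4 = $28

$28


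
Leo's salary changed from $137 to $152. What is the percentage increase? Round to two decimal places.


Find the absolute change:
|152 - 137| = 15
Divide by original and multiply by 100:
15 / 137 x 100 = 10.9489...% ≈ 10.95%

10.95%


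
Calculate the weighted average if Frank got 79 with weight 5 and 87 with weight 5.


Weighted sum:
5 x 79 + 5 x 87 = 830
Total weight:
5 + 5 = 10
Weighted average:
830 / 10 = 83

83


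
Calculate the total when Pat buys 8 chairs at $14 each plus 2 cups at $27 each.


Cost of chairs:
8 x $14 = $112
Cost of cups:
2 x $27 = $54
Add both:
$112 + $54 = $166

$166


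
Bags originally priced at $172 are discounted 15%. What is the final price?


Calculate the discount amount:
15% of $172 = $25.80
Subtract from original:
$172 - $25.80 = $146.20

$146.20


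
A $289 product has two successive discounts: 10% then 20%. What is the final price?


First discount:
10% of $289 = $28.90
Price after first discount:
$289 - $28.90 = $260.10
Second discount:
20% of $260.10 = $52.02
Final price:
$260.10 - $52.02 = $208.08

$208.08


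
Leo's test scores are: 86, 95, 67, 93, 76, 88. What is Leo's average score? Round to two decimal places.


Add the scores:
86 + 95 + 67 + 93 + 76 + 88 = 505
Divide by the number of tests:
505 / 6 = 84.1666... ≈ 84.17

84.17


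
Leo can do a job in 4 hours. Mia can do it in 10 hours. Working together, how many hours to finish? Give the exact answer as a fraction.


Leo's rate: 1/4 of the job per hour
Mia's rate: 1/10 of the job per hour
Combined rate: 1/4 + 1/10 = 7/20 per hour
Time = 1 / (7/20) = 20/7 hours (≈ 2.86 hours)

20/7 hours


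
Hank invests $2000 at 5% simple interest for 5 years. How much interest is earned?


Use the formula I = P x R x T / 100
P x R x T = 2000 x 5 x 5 = 50000
I = 50000 / 100 = $500

$500


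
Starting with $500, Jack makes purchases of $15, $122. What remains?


Add up expenses:
$15 + $122 = $137
Subtract from budget:
$500 - $137 = $363

$363


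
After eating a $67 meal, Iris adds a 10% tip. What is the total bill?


Calculate the tip:
10% of $67 = $6.70
Add tip to meal cost:
$67 + $6.70 = $73.70

$73.70


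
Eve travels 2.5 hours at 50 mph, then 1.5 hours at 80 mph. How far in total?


Leg 1 distance:
50 x 2.5 = 125 miles
Leg 2 distance:
80 x 1.5 = 120 miles
Total distance:
125 + 120 = 245 miles

245 miles


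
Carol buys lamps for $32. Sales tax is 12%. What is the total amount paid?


Calculate the tax:
12% of $32 = $3.84
Add tax to price:
$32 + $3.84 = $35.84

$35.84


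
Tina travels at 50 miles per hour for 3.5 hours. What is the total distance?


Use the formula: distance = speed x time
Speed = 50 mph, Time = 3.5 hours
50 x 3.5 = 175 miles

175 miles


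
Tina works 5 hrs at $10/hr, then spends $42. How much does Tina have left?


Calculate earnings:
5 x $10 = $50
Subtract spending:
$50 - $42 = $8

$8


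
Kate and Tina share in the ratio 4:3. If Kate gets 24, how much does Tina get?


Find the multiplier:
24 / 4 = 6
Apply to Tina's share:
3 x 6 = 18

18


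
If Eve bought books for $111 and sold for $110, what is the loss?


Selling price = $110
Cost price = $111
Loss = cost price - selling price:
Loss = $111 - $110 = $1

$1


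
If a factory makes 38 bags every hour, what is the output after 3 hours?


Production rate: 38 bags per hour
Time: 3 hours
Total: 38 x 3 = 114 bags

114 bags


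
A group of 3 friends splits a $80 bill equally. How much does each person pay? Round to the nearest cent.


Total bill: $80
Number of people: 3
Each pays: $80 / 3 = $26.6666... ≈ $26.67

$26.67


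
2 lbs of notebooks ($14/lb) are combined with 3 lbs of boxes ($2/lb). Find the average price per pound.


Cost of notebooks:
2 x $14 = $28
Cost of boxes:
3 x $2 = $6
Total cost: $28 + $6 = $34
Total weight: 5 lbs
Average: $34 / 5 = $6.80/lb

$6.80/lb


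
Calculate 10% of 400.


Convert percentage to decimal:
10% = 0.1
Multiply:
400 x 0.1 = 40

40


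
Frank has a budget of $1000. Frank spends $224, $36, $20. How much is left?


Add up expenses:
$224 + $36 + $20 = $280
Subtract from budget:
$1000 - $280 = $720

$720


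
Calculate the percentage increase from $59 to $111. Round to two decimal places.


Find the absolute change:
|111 - 59| = 52
Divide by original and multiply by 100:
52 / 59 x 100 = 88.1355...% ≈ 88.14%

88.14%


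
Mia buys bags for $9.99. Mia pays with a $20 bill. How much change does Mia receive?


Start with the amount paid:
$20
Subtract the price:
$20 - $9.99 = $10.01

$10.01


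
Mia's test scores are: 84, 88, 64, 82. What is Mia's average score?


Add the scores:
84 + 88 + 64 + 82 = 318
Divide by the number of tests:
318 / 4 = 79.5

79.5


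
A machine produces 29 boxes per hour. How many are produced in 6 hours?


Production rate: 29 boxes per hour
Time: 6 hours
Total: 29 x 6 = 174 boxes

174 boxes


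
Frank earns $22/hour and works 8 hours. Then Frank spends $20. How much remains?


Calculate earnings:
8 x $22 = $176
Subtract spending:
$176 - $20 = $156

$156


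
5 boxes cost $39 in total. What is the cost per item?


Total cost: $39
Number of items: 5
Unit price: $39 / 5 = $7.80

$7.80


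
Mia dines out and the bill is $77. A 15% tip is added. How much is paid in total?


Calculate the tip:
15% of $77 = $11.55
Add tip to meal cost:
$77 + $11.55 = $88.55

$88.55


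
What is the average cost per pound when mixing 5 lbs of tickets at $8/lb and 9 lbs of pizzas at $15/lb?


Cost of tickets:
5 x $8 = $40
Cost of pizzas:
9 x $15 = $135
Total cost: $40 + $135 = $175
Total weight: 14 lbs
Average: $175 / 14 = $12.50/lb

$12.50/lb


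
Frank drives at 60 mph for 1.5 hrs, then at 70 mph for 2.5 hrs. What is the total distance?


Leg 1 distance:
60 x 1.5 = 90 miles
Leg 2 distance:
70 x 2.5 = 175 miles
Total distance:
90 + 175 = 265 miles

265 miles


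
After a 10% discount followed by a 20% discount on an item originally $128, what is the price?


First discount:
10% of $128 = $12.80
Price after first discount:
$128 - $12.80 = $115.20
Second discount:
20% of $115.20 = $23.04
Final price:
$115.20 - $23.04 = $92.16

$92.16


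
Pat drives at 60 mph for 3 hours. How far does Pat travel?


Use the formula: distance = speed x time
Speed = 60 mph, Time = 3 hours
60 x 3 = 180 miles

180 miles


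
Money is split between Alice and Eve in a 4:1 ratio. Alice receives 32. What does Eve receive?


Find the multiplier:
32 / 4 = 8
Apply to Eve's share:
1 x 8 = 8

8


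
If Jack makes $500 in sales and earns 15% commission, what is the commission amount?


Convert rate to decimal:
15% = 0.15
Multiply by sales:
$500 x 0.15 = $75

$75


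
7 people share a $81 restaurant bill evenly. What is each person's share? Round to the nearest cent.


Total bill: $81
Number of people: 7
Each pays: $81 / 7 = $11.5714... ≈ $11.57

$11.57


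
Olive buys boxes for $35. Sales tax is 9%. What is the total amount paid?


Calculate the tax:
9% of $35 = $3.15
Add tax to price:
$35 + $3.15 = $38.15

$38.15


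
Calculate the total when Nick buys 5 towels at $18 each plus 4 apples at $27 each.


Cost of towels:
5 x $18 = $90
Cost of apples:
4 x $27 = $108
Add both:
$90 + $108 = $198

$198


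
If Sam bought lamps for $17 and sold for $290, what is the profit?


Selling price = $290
Cost price = $17
Profit = selling price - cost price:
Profit = $290 - $17 = $273

$273


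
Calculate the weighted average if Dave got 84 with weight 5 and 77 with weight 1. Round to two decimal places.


Weighted sum:
5 x 84 + 1 x 77 = 497
Total weight:
5 + 1 = 6
Weighted average:
497 / 6 = 82.8333... ≈ 82.83

82.83


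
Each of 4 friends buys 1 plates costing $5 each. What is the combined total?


Cost per person:
1 x $5 = $5
Group total:
4 x $5 = $20

$20


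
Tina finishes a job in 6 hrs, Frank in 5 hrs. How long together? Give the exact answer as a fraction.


Tina's rate: 1/6 of the job per hour
Frank's rate: 1/5 of the job per hour
Combined rate: 1/6 + 1/5 = 11/30 per hour
Time = 1 / (11/30) = 30/11 hours (≈ 2.73 hours)

30/11 hours


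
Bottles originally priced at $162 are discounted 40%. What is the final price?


Calculate the discount amount:
40% of $162 = $64.80
Subtract from original:
$162 - $64.80 = $97.20

$97.20


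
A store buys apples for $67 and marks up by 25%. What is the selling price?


Calculate the markup amount:
25% of $67 = $16.75
Add to cost:
$67 + $16.75 = $83.75

$83.75


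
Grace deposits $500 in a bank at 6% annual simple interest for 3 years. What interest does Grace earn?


Use the formula I = P x R x T / 100
P x R x T = 500 x 6 x 3 = 9000
I = 9000 / 100 = $90

$90


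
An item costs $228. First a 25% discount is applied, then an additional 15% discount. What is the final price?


First discount:
25% of $228 = $57
Price after first discount:
$228 - $57 = $171
Second discount:
15% of $171 = $25.65
Final price:
$171 - $25.65 = $145.35

$145.35


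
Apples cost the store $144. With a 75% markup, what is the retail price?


Calculate the markup amount:
75% of $144 = $108
Add to cost:
$144 + $108 = $252

$252


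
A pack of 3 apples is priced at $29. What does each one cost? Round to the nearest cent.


Total cost: $29
Number of items: 3
Unit price: $29 / 3 = $9.6666... ≈ $9.67

$9.67


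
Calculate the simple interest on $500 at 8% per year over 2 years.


Use the formula I = P x R x T / 100
P x R x T = 500 x 8 x 2 = 8000
I = 8000 / 100 = $80

$80


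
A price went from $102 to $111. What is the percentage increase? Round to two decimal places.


Find the absolute change:
|111 - 102| = 9
Divide by original and multiply by 100:
9 / 102 x 100 = 8.8235...% ≈ 8.82%

8.82%


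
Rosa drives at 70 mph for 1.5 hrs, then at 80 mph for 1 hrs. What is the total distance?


Leg 1 distance:
70 x 1.5 = 105 miles
Leg 2 distance:
80 x 1 = 80 miles
Total distance:
105 + 80 = 185 miles

185 miles


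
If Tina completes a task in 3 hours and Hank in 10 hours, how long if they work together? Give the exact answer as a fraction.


Tina's rate: 1/3 of the job per hour
Hank's rate: 1/10 of the job per hour
Combined rate: 1/3 + 1/10 = 13/30 per hour
Time = 1 / (13/30) = 30/13 hours (≈ 2.31 hours)

30/13 hours


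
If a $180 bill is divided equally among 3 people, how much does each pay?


Total bill: $180
Number of people: 3
Each pays: $180 / 3 = $60

$60


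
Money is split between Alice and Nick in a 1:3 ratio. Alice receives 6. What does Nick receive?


Find the multiplier:
6 / 1 = 6
Apply to Nick's share:
3 x 6 = 18

18


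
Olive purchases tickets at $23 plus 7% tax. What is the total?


Calculate the tax:
7% of $23 = $1.61
Add tax to price:
$23 + $1.61 = $24.61

$24.61


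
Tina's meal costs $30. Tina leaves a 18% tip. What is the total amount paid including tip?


Calculate the tip:
18% of $30 = $5.40
Add tip to meal cost:
$30 + $5.40 = $35.40

$35.40


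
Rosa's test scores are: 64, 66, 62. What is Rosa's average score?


Add the scores:
64 + 66 + 62 = 192
Divide by the number of tests:
192 / 3 = 64

64


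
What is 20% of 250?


Convert percentage to decimal:
20% = 0.2
Multiply:
250 x 0.2 = 50

50


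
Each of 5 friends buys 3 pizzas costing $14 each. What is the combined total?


Cost per person:
3 x $14 = $42
Group total:
5 x $42 = $210

$210


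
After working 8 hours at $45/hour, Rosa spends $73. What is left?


Calculate earnings:
8 x $45 = $360
Subtract spending:
$360 - $73 = $287

$287


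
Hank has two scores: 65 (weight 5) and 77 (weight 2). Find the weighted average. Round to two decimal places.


Weighted sum:
5 x 65 + 2 x 77 = 479
Total weight:
5 + 2 = 7
Weighted average:
479 / 7 = 68.4285... ≈ 68.43

68.43


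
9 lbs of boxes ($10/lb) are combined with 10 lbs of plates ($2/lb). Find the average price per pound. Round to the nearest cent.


Cost of boxes:
9 x $10 = $90
Cost of plates:
10 x $2 = $20
Total cost: $90 + $20 = $110
Total weight: 19 lbs
Average: $110 / 19 = $5.7894... ≈ $5.79/lb

$5.79/lb


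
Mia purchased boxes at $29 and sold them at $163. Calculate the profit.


Selling price = $163
Cost price = $29
Profit = selling price - cost price:
Profit = $163 - $29 = $134

$134


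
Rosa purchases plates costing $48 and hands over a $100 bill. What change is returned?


Start with the amount paid:
$100
Subtract the price:
$100 - $48 = $52

$52


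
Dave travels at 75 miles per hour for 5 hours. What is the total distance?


Use the formula: distance = speed x time
Speed = 75 mph, Time = 5 hours
75 x 5 = 375 miles

375 miles


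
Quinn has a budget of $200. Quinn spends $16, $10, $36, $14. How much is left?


Add up expenses:
$16 + $10 + $36 + $14 = $76
Subtract from budget:
$200 - $76 = $124

$124


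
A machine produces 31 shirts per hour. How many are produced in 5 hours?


Production rate: 31 shirts per hour
Time: 5 hours
Total: 31 x 5 = 155 shirts

155 shirts


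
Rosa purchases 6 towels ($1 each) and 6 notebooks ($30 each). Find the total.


Cost of towels:
6 x $1 = $6
Cost of notebooks:
6 x $30 = $180
Add both:
$6 + $180 = $186

$186


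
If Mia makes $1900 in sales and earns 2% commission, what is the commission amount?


Convert rate to decimal:
2% = 0.02
Multiply by sales:
$1900 x 0.02 = $38

$38


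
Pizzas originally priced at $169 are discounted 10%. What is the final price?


Calculate the discount amount:
10% of $169 = $16.90
Subtract from original:
$169 - $16.90 = $152.10

$152.10


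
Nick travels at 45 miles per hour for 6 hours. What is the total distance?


Use the formula: distance = speed x time
Speed = 45 mph, Time = 6 hours
45 x 6 = 270 miles

270 miles


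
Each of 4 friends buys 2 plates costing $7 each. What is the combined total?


Cost per person:
2 x $7 = $14
Group total:
4 x $14 = $56

$56


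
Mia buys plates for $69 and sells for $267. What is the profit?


Selling price = $267
Cost price = $69
Profit = selling price - cost price:
Profit = $267 - $69 = $198

$198


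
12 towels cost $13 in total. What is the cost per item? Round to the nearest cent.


Total cost: $13
Number of items: 12
Unit price: $13 / 12 = $1.0833... ≈ $1.08

$1.08


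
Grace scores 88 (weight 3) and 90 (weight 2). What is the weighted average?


Weighted sum:
3 x 88 + 2 x 90 = 444
Total weight:
3 + 2 = 5
Weighted average:
444 / 5 = 88.8

88.8


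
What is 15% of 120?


Convert percentage to decimal:
15% = 0.15
Multiply:
120 x 0.15 = 18

18


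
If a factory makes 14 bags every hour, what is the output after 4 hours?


Production rate: 14 bags per hour
Time: 4 hours
Total: 14 x 4 = 56 bags

56 bags


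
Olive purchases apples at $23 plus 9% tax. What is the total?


Calculate the tax:
9% of $23 = $2.07
Add tax to price:
$23 + $2.07 = $25.07

$25.07


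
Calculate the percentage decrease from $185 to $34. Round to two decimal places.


Find the absolute change:
|34 - 185| = 151
Divide by original and multiply by 100:
151 / 185 x 100 = 81.6216...% ≈ 81.62%

81.62%


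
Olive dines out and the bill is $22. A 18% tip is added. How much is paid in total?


Calculate the tip:
18% of $22 = $3.96
Add tip to meal cost:
$22 + $3.96 = $25.96

$25.96


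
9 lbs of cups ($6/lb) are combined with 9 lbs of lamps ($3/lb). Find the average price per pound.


Cost of cups:
9 x $6 = $54
Cost of lamps:
9 x $3 = $27
Total cost: $54 + $27 = $81
Total weight: 18 lbs
Average: $81 / 18 = $4.50/lb

$4.50/lb


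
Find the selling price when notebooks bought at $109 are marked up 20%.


Calculate the markup amount:
20% of $109 = $21.80
Add to cost:
$109 + $21.80 = $130.80

$130.80


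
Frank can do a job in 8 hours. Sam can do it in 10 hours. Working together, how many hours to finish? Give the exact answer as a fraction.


Frank's rate: 1/8 of the job per hour
Sam's rate: 1/10 of the job per hour
Combined rate: 1/8 + 1/10 = 9/40 per hour
Time = 1 / (9/40) = 40/9 hours (≈ 4.44 hours)

40/9 hours


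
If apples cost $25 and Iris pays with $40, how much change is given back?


Start with the amount paid:
$40
Subtract the price:
$40 - $25 = $15

$15


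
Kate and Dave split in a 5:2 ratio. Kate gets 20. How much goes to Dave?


Find the multiplier:
20 / 5 = 4
Apply to Dave's share:
2 x 4 = 8

8


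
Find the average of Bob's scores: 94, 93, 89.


Add the scores:
94 + 93 + 89 = 276
Divide by the number of tests:
276 / 3 = 92

92


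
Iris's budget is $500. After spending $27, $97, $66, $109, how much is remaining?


Add up expenses:
$27 + $97 + $66 + $109 = $299
Subtract from budget:
$500 - $299 = $201

$201


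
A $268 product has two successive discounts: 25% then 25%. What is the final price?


First discount:
25% of $268 = $67
Price after first discount:
$268 - $67 = $201
Second discount:
25% of $201 = $50.25
Final price:
$201 - $50.25 = $150.75

$150.75


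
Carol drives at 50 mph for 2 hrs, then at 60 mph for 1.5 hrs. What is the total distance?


Leg 1 distance:
50 x 2 = 100 miles
Leg 2 distance:
60 x 1.5 = 90 miles
Total distance:
100 + 90 = 190 miles

190 miles


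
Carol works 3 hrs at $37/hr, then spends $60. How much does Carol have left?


Calculate earnings:
3 x $37 = $111
Subtract spending:
$111 - $60 = $51

$51


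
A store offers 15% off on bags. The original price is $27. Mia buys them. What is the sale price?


Calculate the discount amount:
15% of $27 = $4.05
Subtract from original:
$27 - $4.05 = $22.95

$22.95


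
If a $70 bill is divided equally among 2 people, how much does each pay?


Total bill: $70
Number of people: 2
Each pays: $70 / 2 = $35

$35


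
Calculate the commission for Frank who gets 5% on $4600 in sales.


Convert rate to decimal:
5% = 0.05
Multiply by sales:
$4600 x 0.05 = $230

$230


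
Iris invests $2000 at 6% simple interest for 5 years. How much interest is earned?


Use the formula I = P x R x T / 100
P x R x T = 2000 x 6 x 5 = 60000
I = 60000 / 100 = $600

$600


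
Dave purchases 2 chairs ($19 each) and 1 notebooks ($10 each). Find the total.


Cost of chairs:
2 x $19 = $38
Cost of notebooks:
1 x $10 = $10
Add both:
$38 + $10 = $48

$48


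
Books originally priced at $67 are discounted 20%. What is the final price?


Calculate the discount amount:
20% of $67 = $13.40
Subtract from original:
$67 - $13.40 = $53.60

$53.60


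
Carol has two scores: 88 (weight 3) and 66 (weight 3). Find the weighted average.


Weighted sum:
3 x 88 + 3 x 66 = 462
Total weight:
3 + 3 = 6
Weighted average:
462 / 6 = 77

77


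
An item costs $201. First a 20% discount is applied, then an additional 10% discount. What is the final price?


First discount:
20% of $201 = $40.20
Price after first discount:
$201 - $40.20 = $160.80
Second discount:
10% of $160.80 = $16.08
Final price:
$160.80 - $16.08 = $144.72

$144.72


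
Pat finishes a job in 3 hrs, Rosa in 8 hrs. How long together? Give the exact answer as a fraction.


Pat's rate: 1/3 of the job per hour
Rosa's rate: 1/8 of the job per hour
Combined rate: 1/3 + 1/8 = 11/24 per hour
Time = 1 / (11/24) = 24/11 hours (≈ 2.18 hours)

24/11 hours


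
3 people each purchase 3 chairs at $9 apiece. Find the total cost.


Cost per person:
3 x $9 = $27
Group total:
3 x $27 = $81

$81


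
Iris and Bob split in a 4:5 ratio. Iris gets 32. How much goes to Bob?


Find the multiplier:
32 / 4 = 8
Apply to Bob's share:
5 x 8 = 40

40


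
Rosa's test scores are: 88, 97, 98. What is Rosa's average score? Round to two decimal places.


Add the scores:
88 + 97 + 98 = 283
Divide by the number of tests:
283 / 3 = 94.3333... ≈ 94.33

94.33


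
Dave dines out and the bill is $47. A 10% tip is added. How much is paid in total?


Calculate the tip:
10% of $47 = $4.70
Add tip to meal cost:
$47 + $4.70 = $51.70

$51.70


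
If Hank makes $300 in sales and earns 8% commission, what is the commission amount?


Convert rate to decimal:
8% = 0.08
Multiply by sales:
$300 x 0.08 = $24

$24


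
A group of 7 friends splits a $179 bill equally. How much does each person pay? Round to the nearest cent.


Total bill: $179
Number of people: 7
Each pays: $179 / 7 = $25.5714... ≈ $25.57

$25.57


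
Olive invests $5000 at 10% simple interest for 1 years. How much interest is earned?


Use the formula I = P x R x T / 100
P x R x T = 5000 x 10 x 1 = 50000
I = 50000 / 100 = $500

$500


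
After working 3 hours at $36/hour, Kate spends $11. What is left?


Calculate earnings:
3 x $36 = $108
Subtract spending:
$108 - $11 = $97

$97


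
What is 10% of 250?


Convert percentage to decimal:
10% = 0.1
Multiply:
250 x 0.1 = 25

25


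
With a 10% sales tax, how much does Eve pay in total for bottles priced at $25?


Calculate the tax:
10% of $25 = $2.50
Add tax to price:
$25 + $2.50 = $27.50

$27.50


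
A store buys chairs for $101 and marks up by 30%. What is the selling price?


Calculate the markup amount:
30% of $101 = $30.30
Add to cost:
$101 + $30.30 = $131.30

$131.30


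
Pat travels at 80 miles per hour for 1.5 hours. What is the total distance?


Use the formula: distance = speed x time
Speed = 80 mph, Time = 1.5 hours
80 x 1.5 = 120 miles

120 miles


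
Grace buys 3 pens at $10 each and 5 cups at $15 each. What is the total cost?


Cost of pens:
3 x $10 = $30
Cost of cups:
5 x $15 = $75
Add both:
$30 + $75 = $105

$105


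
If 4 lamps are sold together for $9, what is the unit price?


Total cost: $9
Number of items: 4
Unit price: $9 / 4 = $2.25

$2.25


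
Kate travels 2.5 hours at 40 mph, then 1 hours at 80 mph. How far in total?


Leg 1 distance:
40 x 2.5 = 100 miles
Leg 2 distance:
80 x 1 = 80 miles
Total distance:
100 + 80 = 180 miles

180 miles


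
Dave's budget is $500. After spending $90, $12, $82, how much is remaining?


Add up expenses:
$90 + $12 + $82 = $184
Subtract from budget:
$500 - $184 = $316

$316


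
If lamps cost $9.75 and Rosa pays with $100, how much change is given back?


Start with the amount paid:
$100
Subtract the price:
$100 - $9.75 = $90.25

$90.25


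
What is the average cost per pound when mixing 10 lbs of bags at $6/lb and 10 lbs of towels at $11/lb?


Cost of bags:
10 x $6 = $60
Cost of towels:
10 x $11 = $110
Total cost: $60 + $110 = $170
Total weight: 20 lbs
Average: $170 / 20 = $8.50/lb

$8.50/lb


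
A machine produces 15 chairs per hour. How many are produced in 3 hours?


Production rate: 15 chairs per hour
Time: 3 hours
Total: 15 x 3 = 45 chairs

45 chairs


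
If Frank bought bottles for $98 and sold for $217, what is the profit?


Selling price = $217
Cost price = $98
Profit = selling price - cost price:
Profit = $217 - $98 = $119

$119


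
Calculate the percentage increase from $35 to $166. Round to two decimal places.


Find the absolute change:
|166 - 35| = 131
Divide by original and multiply by 100:
131 / 35 x 100 = 374.2857...% ≈ 374.29%

374.29%


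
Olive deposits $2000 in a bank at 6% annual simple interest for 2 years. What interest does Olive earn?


Use the formula I = P x R x T / 100
P x R x T = 2000 x 6 x 2 = 24000
I = 24000 / 100 = $240

$240


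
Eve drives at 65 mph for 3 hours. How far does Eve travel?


Use the formula: distance = speed x time
Speed = 65 mph, Time = 3 hours
65 x 3 = 195 miles

195 miles


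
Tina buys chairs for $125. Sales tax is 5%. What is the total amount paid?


Calculate the tax:
5% of $125 = $6.25
Add tax to price:
$125 + $6.25 = $131.25

$131.25


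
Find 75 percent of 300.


Convert percentage to decimal:
75% = 0.75
Multiply:
300 x 0.75 = 225

225


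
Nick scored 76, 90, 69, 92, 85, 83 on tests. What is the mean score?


Add the scores:
76 + 90 + 69 + 92 + 85 + 83 = 495
Divide by the number of tests:
495 / 6 = 82.5

82.5


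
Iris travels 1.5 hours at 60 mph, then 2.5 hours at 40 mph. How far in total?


Leg 1 distance:
60 x 1.5 = 90 miles
Leg 2 distance:
40 x 2.5 = 100 miles
Total distance:
90 + 100 = 190 miles

190 miles


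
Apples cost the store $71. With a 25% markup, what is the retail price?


Calculate the markup amount:
25% of $71 = $17.75
Add to cost:
$71 + $17.75 = $88.75

$88.75


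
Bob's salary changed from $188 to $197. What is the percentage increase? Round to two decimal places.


Find the absolute change:
|197 - 188| = 9
Divide by original and multiply by 100:
9 / 188 x 100 = 4.7872...% ≈ 4.79%

4.79%


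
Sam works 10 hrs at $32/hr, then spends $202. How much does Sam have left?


Calculate earnings:
10 x $32 = $320
Subtract spending:
$320 - $202 = $118

$118


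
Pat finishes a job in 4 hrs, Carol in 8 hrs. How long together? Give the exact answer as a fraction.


Pat's rate: 1/4 of the job per hour
Carol's rate: 1/8 of the job per hour
Combined rate: 1/4 + 1/8 = 3/8 per hour
Time = 1 / (3/8) = 8/3 hours (≈ 2.67 hours)

8/3 hours


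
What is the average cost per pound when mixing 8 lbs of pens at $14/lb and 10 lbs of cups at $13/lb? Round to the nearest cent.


Cost of pens:
8 x $14 = $112
Cost of cups:
10 x $13 = $130
Total cost: $112 + $130 = $242
Total weight: 18 lbs
Average: $242 / 18 = $13.4444... ≈ $13.44/lb

$13.44/lb


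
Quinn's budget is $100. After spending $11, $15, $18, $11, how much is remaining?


Add up expenses:
$11 + $15 + $18 + $11 = $55
Subtract from budget:
$100 - $55 = $45

$45


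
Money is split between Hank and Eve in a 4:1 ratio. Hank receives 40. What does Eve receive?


Find the multiplier:
40 / 4 = 10
Apply to Eve's share:
1 x 10 = 10

10


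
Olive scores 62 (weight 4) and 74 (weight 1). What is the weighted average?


Weighted sum:
4 x 62 + 1 x 74 = 322
Total weight:
4 + 1 = 5
Weighted average:
322 / 5 = 64.4

64.4


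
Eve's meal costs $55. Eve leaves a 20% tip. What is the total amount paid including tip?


Calculate the tip:
20% of $55 = $11
Add tip to meal cost:
$55 + $11 = $66

$66


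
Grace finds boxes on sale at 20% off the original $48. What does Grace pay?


Calculate the discount amount:
20% of $48 = $9.60
Subtract from original:
$48 - $9.60 = $38.40

$38.40


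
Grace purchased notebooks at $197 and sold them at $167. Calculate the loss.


Selling price = $167
Cost price = $197
Loss = cost price - selling price:
Loss = $197 - $167 = $30

$30


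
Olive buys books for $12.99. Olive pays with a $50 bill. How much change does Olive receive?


Start with the amount paid:
$50
Subtract the price:
$50 - $12.99 = $37.01

$37.01


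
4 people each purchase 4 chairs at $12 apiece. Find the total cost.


Cost per person:
4 x $12 = $48
Group total:
4 x $48 = $192

$192


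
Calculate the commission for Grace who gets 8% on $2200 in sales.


Convert rate to decimal:
8% = 0.08
Multiply by sales:
$2200 x 0.08 = $176

$176


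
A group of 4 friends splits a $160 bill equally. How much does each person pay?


Total bill: $160
Number of people: 4
Each pays: $160 / 4 = $40

$40


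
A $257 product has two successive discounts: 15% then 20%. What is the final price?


First discount:
15% of $257 = $38.55
Price after first discount:
$257 - $38.55 = $218.45
Second discount:
20% of $218.45 = $43.69
Final price:
$218.45 - $43.69 = $174.76

$174.76


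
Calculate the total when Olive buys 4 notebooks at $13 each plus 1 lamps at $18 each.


Cost of notebooks:
4 x $13 = $52
Cost of lamps:
1 x $18 = $18
Add both:
$52 + $18 = $70

$70


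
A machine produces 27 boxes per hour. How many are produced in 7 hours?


Production rate: 27 boxes per hour
Time: 7 hours
Total: 27 x 7 = 189 boxes

189 boxes


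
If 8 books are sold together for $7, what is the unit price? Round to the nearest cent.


Total cost: $7
Number of items: 8
Unit price: $7 / 8 = $0.875 ≈ $0.88

$0.88


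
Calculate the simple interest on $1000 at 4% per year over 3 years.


Use the formula I = P x R x T / 100
P x R x T = 1000 x 4 x 3 = 12000
I = 12000 / 100 = $120

$120


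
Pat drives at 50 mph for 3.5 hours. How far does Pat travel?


Use the formula: distance = speed x time
Speed = 50 mph, Time = 3.5 hours
50 x 3.5 = 175 miles

175 miles


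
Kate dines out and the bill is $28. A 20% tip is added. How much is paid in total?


Calculate the tip:
20% of $28 = $5.60
Add tip to meal cost:
$28 + $5.60 = $33.60

$33.60


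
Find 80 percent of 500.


Convert percentage to decimal:
80% = 0.8
Multiply:
500 x 0.8 = 400

400


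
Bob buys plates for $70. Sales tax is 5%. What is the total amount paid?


Calculate the tax:
5% of $70 = $3.50
Add tax to price:
$70 + $3.50 = $73.50

$73.50


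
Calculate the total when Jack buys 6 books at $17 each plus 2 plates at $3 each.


Cost of books:
6 x $17 = $102
Cost of plates:
2 x $3 = $6
Add both:
$102 + $6 = $108

$108


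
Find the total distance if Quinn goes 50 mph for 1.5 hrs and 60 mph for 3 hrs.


Leg 1 distance:
50 x 1.5 = 75 miles
Leg 2 distance:
60 x 3 = 180 miles
Total distance:
75 + 180 = 255 miles

255 miles


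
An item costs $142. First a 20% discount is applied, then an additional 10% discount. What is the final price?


First discount:
20% of $142 = $28.40
Price after first discount:
$142 - $28.40 = $113.60
Second discount:
10% of $113.60 = $11.36
Final price:
$113.60 - $11.36 = $102.24

$102.24


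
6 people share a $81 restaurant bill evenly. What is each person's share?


Total bill: $81
Number of people: 6
Each pays: $81 / 6 = $13.50

$13.50


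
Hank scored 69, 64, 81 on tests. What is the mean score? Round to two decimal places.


Add the scores:
69 + 64 + 81 = 214
Divide by the number of tests:
214 / 3 = 71.3333... ≈ 71.33

71.33


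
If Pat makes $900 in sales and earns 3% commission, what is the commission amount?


Convert rate to decimal:
3% = 0.03
Multiply by sales:
$900 x 0.03 = $27

$27


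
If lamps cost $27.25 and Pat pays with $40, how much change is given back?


Start with the amount paid:
$40
Subtract the price:
$40 - $27.25 = $12.75

$12.75


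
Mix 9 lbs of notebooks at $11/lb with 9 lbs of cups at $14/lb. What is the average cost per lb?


Cost of notebooks:
9 x $11 = $99
Cost of cups:
9 x $14 = $126
Total cost: $99 + $126 = $225
Total weight: 18 lbs
Average: $225 / 18 = $12.50/lb

$12.50/lb


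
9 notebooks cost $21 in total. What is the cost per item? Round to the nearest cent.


Total cost: $21
Number of items: 9
Unit price: $21 / 9 = $2.3333... ≈ $2.33

$2.33


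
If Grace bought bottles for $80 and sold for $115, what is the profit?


Selling price = $115
Cost price = $80
Profit = selling price - cost price:
Profit = $115 - $80 = $35

$35


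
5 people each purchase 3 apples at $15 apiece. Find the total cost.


Cost per person:
3 x $15 = $45
Group total:
5 x $45 = $225

$225


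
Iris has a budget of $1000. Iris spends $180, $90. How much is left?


Add up expenses:
$180 + $90 = $270
Subtract from budget:
$1000 - $270 = $730

$730


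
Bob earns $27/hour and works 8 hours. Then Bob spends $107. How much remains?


Calculate earnings:
8 x $27 = $216
Subtract spending:
$216 - $107 = $109

$109


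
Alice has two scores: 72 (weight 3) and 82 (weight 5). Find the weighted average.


Weighted sum:
3 x 72 + 5 x 82 = 626
Total weight:
3 + 5 = 8
Weighted average:
626 / 8 = 78.25

78.25


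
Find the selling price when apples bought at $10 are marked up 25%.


Calculate the markup amount:
25% of $10 = $2.50
Add to cost:
$10 + $2.50 = $12.50

$12.50


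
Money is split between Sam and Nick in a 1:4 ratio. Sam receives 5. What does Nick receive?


Find the multiplier:
5 / 1 = 5
Apply to Nick's share:
4 x 5 = 20

20


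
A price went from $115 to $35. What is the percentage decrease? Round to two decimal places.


Find the absolute change:
|35 - 115| = 80
Divide by original and multiply by 100:
80 / 115 x 100 = 69.5652...% ≈ 69.57%

69.57%


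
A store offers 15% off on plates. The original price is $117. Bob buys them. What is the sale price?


Calculate the discount amount:
15% of $117 = $17.55
Subtract from original:
$117 - $17.55 = $99.45

$99.45


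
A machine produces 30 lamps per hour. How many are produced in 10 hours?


Production rate: 30 lamps per hour
Time: 10 hours
Total: 30 x 10 = 300 lamps

300 lamps


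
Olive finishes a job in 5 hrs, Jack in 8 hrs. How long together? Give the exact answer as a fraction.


Olive's rate: 1/5 of the job per hour
Jack's rate: 1/8 of the job per hour
Combined rate: 1/5 + 1/8 = 13/40 per hour
Time = 1 / (13/40) = 40/13 hours (≈ 3.08 hours)

40/13 hours
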